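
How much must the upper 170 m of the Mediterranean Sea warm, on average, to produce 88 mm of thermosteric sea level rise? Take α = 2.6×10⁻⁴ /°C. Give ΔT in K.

ΔT ≈ 2.0 K

ΔT = Δh/(αH) = 0.088 / (2.6×10⁻⁴ × 170) ≈ 1.991 K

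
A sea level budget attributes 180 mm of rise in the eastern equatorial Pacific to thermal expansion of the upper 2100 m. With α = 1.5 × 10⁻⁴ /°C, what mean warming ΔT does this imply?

ΔT ≈ 0.57 °C

ΔT = Δh/(αH) = 0.18 / (1.5×10⁻⁴ × 2100) ≈ 0.5714 °C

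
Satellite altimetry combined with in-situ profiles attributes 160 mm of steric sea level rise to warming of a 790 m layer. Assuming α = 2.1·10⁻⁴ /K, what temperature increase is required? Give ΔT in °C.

0.964 °C

ΔT = Δh/(αH) = 0.16 / (2.1×10⁻⁴ × 790) ≈ 0.9644 °C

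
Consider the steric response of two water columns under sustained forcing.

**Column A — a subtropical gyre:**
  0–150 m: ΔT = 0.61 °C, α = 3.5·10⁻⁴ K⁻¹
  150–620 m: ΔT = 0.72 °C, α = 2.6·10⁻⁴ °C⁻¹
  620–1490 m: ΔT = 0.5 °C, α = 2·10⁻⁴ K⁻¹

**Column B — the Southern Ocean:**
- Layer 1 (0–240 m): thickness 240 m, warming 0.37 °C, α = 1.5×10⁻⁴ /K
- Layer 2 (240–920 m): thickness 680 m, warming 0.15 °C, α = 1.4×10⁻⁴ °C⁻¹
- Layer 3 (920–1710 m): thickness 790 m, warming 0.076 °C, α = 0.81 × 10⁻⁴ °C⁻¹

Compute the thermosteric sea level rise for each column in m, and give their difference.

A 0–150 m: 3.5×10⁻⁴ × 0.61 × 150 = 0.032025 m
A Layer 2: 470 × 0.72 × 2.6×10⁻⁴ = 0.087984 m
A Layer 3: 870 × 2×10⁻⁴ × 0.5 = 0.08700 m
A total: 0.207009 m
B 0.37 × 240 × 1.5×10⁻⁴ = 0.01332 m
B 680 × 0.15 × 1.4×10⁻⁴ = 0.01428 m
B 920–1710 m: 790 × 0.076 × 0.81×10⁻⁴ = 0.00486324 m
B total: 0.03246324 m
Difference: 0.207009 − 0.03246324 = 0.17454576 m

A: 0.21 m; B: 0.032 m; difference 0.17 m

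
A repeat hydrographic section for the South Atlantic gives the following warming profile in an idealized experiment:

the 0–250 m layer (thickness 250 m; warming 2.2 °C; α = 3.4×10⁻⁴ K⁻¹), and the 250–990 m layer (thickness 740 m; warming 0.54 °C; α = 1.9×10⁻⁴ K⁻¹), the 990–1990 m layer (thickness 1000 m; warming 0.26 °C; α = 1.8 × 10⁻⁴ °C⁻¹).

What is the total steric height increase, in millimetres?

Δh = 310 mm

3.4×10⁻⁴ × 250 × 2.2 = 0.18700 m
740 × 0.54 × 1.9×10⁻⁴ = 0.075924 m
990–1990 m: 1.8×10⁻⁴ × 0.26 × 1000 = 0.04680 m
Δh = 0.18700 + 0.075924 + 0.04680 = 0.309724 m ≈ 310 mm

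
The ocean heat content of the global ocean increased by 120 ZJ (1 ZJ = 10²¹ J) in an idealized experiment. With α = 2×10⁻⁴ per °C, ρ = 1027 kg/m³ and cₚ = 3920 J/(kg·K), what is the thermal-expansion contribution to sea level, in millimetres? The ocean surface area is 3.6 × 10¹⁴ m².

about 16.6 mm

Per unit area: Q = 120×10²¹ / (3.6×10¹⁴) ≈ 3.333×10⁸ J/m²
Δh = αQ/(ρcₚ) = 2×10⁻⁴ × 3.333×10⁸ / (1027 × 3920) ≈ 0.016558 m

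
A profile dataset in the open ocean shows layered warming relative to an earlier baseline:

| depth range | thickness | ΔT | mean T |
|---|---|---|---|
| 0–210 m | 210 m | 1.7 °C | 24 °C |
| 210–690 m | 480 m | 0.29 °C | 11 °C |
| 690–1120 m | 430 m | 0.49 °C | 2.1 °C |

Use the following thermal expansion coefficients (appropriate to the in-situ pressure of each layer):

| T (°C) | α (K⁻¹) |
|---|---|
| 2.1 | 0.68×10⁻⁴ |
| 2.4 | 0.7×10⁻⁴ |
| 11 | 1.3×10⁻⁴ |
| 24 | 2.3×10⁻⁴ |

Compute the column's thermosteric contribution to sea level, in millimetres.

Δh ≈ 110 mm

Layer 1 at 24 °C → α = 2.3×10⁻⁴ K⁻¹
Layer 2 at 11 °C → α = 1.3×10⁻⁴ K⁻¹
Layer 3 at 2.1 °C → α = 0.68×10⁻⁴ K⁻¹
Layer 1: 1.7 × 2.3×10⁻⁴ × 210 = 0.08211 m
210–690 m: 480 × 1.3×10⁻⁴ × 0.29 = 0.018096 m
690–1120 m: 430 × 0.49 × 0.68×10⁻⁴ = 0.0143276 m
Δh = 0.08211 + 0.018096 + 0.0143276 = 0.1145336 m ≈ 110 mm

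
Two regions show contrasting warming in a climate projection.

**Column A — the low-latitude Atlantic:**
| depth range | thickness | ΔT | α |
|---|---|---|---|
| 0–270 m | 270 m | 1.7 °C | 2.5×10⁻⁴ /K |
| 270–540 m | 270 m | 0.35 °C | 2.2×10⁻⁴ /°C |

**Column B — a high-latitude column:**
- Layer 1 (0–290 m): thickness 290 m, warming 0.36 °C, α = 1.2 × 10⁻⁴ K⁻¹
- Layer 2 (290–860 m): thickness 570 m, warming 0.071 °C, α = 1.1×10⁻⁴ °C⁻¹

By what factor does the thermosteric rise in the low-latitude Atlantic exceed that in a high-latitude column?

≈ 7.98×

A Layer 1: 2.5×10⁻⁴ × 270 × 1.7 = 0.11475 m
A Layer 2: 2.2×10⁻⁴ × 270 × 0.35 = 0.02079 m
A total: 0.13554 m
B 0–290 m: 0.36 × 1.2×10⁻⁴ × 290 = 0.012528 m
B Layer 2: 0.071 × 1.1×10⁻⁴ × 570 = 0.0044517 m
B total: 0.0169797 m
Ratio: 0.13554 / 0.0169797 ≈ 7.982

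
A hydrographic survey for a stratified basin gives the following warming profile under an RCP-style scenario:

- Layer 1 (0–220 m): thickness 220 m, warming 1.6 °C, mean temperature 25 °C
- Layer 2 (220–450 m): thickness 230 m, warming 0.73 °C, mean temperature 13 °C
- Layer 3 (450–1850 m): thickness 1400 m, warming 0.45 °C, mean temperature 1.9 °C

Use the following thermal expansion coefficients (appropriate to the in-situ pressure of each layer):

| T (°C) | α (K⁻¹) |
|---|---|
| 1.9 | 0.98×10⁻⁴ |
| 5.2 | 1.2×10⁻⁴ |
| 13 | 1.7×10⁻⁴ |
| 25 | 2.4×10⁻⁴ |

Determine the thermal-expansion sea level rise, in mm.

Layer 1 at 25 °C → α = 2.4×10⁻⁴ K⁻¹
Layer 2 at 13 °C → α = 1.7×10⁻⁴ K⁻¹
Layer 3 at 1.9 °C → α = 0.98×10⁻⁴ K⁻¹
220 × 1.6 × 2.4×10⁻⁴ = 0.08448 m
220–450 m: 230 × 0.73 × 1.7×10⁻⁴ = 0.028543 m
450–1850 m: 0.98×10⁻⁴ × 1400 × 0.45 = 0.06174 m
Δh = 0.08448 + 0.028543 + 0.06174 = 0.174763 m

Δh = 175 mm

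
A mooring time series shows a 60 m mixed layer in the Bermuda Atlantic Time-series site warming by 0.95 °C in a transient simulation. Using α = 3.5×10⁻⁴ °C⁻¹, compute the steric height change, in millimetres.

Δh = αΔT·H = 3.5×10⁻⁴ × 0.95 × 60 = 0.01995 m

Δh ≈ 20.0 mm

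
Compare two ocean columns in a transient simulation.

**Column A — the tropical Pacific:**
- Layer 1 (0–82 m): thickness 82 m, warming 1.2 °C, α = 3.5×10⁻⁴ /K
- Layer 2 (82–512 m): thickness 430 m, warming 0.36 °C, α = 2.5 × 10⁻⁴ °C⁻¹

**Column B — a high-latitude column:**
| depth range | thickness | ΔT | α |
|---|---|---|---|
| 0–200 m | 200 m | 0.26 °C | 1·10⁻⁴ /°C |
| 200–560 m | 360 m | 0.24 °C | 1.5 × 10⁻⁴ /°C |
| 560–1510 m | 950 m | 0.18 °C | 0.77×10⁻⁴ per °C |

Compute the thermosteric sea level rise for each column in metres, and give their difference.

Δh_A ≈ 0.0731 m, Δh_B ≈ 0.0313 m; difference ≈ 0.0418 m

A 0–82 m: 1.2 × 82 × 3.5×10⁻⁴ = 0.03444 m
A 82–512 m: 2.5×10⁻⁴ × 430 × 0.36 = 0.03870 m
A total: 0.07314 m
B 0–200 m: 1×10⁻⁴ × 200 × 0.26 = 0.00520 m
B 1.5×10⁻⁴ × 0.24 × 360 = 0.01296 m
B 0.18 × 0.77×10⁻⁴ × 950 = 0.013167 m
B total: 0.031327 m
Difference: 0.07314 − 0.031327 = 0.041813 m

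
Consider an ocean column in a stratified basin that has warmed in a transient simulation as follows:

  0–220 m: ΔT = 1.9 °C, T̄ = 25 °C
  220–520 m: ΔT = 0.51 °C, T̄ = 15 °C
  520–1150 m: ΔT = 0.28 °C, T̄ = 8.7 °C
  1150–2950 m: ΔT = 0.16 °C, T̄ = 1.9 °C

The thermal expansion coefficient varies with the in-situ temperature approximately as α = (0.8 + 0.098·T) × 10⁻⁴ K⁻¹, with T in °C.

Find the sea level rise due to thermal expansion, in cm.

23 cm

Layer 1: α = (0.8 + 0.098×25)×10⁻⁴ = 3.25×10⁻⁴ K⁻¹
Layer 2: α = (0.8 + 0.098×15)×10⁻⁴ = 2.27×10⁻⁴ K⁻¹
Layer 3: α = (0.8 + 0.098×8.7)×10⁻⁴ = 1.6526×10⁻⁴ K⁻¹
Layer 4: α = (0.8 + 0.098×1.9)×10⁻⁴ = 0.9862×10⁻⁴ K⁻¹
1.9 × 3.25×10⁻⁴ × 220 = 0.13585 m
0.51 × 300 × 2.27×10⁻⁴ = 0.034731 m
520–1150 m: 630 × 0.28 × 1.6526×10⁻⁴ = 0.029151864 m
1800 × 0.9862×10⁻⁴ × 0.16 = 0.02840256 m
Δh = 0.13585 + 0.034731 + 0.029151864 + 0.02840256 = 0.228135424 m ≈ 23 cm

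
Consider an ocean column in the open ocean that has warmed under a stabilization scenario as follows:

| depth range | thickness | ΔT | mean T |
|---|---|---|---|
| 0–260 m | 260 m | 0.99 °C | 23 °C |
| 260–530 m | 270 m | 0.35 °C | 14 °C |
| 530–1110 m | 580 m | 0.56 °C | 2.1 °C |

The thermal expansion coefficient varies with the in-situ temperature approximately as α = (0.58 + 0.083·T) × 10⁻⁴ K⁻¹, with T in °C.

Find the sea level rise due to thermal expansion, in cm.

11 cm of thermosteric rise

Layer 1: α = (0.58 + 0.083×23)×10⁻⁴ = 2.489×10⁻⁴ K⁻¹
Layer 2: α = (0.58 + 0.083×14)×10⁻⁴ = 1.742×10⁻⁴ K⁻¹
Layer 3: α = (0.58 + 0.083×2.1)×10⁻⁴ = 0.7543×10⁻⁴ K⁻¹
Layer 1: 0.99 × 2.489×10⁻⁴ × 260 = 0.06406686 m
260–530 m: 270 × 0.35 × 1.742×10⁻⁴ = 0.0164619 m
0.7543×10⁻⁴ × 580 × 0.56 = 0.024499664 m
Δh = 0.06406686 + 0.0164619 + 0.024499664 = 0.105028424 m ≈ 11 cm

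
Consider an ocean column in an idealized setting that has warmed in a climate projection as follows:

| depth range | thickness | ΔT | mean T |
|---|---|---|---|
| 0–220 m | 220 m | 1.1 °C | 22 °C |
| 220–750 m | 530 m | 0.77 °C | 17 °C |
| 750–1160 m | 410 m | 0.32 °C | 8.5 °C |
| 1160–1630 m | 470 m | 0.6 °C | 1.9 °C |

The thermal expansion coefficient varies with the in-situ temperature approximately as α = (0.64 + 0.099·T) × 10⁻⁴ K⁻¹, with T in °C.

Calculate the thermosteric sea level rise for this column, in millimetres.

Δh = 210 mm

Layer 1: α = (0.64 + 0.099×22)×10⁻⁴ = 2.818×10⁻⁴ K⁻¹
Layer 2: α = (0.64 + 0.099×17)×10⁻⁴ = 2.323×10⁻⁴ K⁻¹
Layer 3: α = (0.64 + 0.099×8.5)×10⁻⁴ = 1.4815×10⁻⁴ K⁻¹
Layer 4: α = (0.64 + 0.099×1.9)×10⁻⁴ = 0.8281×10⁻⁴ K⁻¹
220 × 1.1 × 2.818×10⁻⁴ = 0.0681956 m
220–750 m: 2.323×10⁻⁴ × 530 × 0.77 = 0.09480163 m
410 × 1.4815×10⁻⁴ × 0.32 = 0.01943728 m
1160–1630 m: 0.6 × 0.8281×10⁻⁴ × 470 = 0.02335242 m
Δh = 0.0681956 + 0.09480163 + 0.01943728 + 0.02335242 = 0.20578693 m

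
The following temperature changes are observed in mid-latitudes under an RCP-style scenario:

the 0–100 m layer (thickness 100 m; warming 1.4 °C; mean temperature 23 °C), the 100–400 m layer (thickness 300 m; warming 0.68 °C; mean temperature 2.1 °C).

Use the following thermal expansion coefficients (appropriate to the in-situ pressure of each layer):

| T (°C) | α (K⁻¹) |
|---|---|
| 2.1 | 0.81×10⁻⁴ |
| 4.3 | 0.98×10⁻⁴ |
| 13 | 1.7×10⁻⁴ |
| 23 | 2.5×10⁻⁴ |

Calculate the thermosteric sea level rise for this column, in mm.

Layer 1 at 23 °C → α = 2.5×10⁻⁴ K⁻¹
Layer 2 at 2.1 °C → α = 0.81×10⁻⁴ K⁻¹
100 × 1.4 × 2.5×10⁻⁴ = 0.03500 m
0.81×10⁻⁴ × 300 × 0.68 = 0.016524 m
Δh = 0.03500 + 0.016524 = 0.051524 m ≈ 52 mm

52 mm of thermosteric rise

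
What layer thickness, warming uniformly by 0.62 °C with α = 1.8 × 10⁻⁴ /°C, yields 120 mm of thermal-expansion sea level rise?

1100 m

H = Δh/(αΔT) = 0.12 / (1.8×10⁻⁴ × 0.62) ≈ 1075 m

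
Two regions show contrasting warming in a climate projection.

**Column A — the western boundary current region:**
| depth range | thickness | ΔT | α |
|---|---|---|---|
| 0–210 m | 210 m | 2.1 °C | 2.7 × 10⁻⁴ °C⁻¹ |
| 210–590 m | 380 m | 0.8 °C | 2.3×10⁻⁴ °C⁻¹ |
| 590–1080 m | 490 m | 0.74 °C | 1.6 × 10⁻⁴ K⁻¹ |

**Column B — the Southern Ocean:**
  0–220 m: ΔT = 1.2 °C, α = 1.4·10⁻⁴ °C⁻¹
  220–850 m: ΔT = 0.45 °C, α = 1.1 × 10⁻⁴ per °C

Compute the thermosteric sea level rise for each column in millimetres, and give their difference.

Δh_A ≈ 247 mm, Δh_B ≈ 68.1 mm; difference ≈ 179 mm

A 2.1 × 210 × 2.7×10⁻⁴ = 0.11907 m
A Layer 2: 2.3×10⁻⁴ × 0.8 × 380 = 0.06992 m
A 590–1080 m: 0.74 × 490 × 1.6×10⁻⁴ = 0.058016 m
A total: 0.247006 m
B 1.4×10⁻⁴ × 220 × 1.2 = 0.03696 m
B Layer 2: 1.1×10⁻⁴ × 0.45 × 630 = 0.031185 m
B total: 0.068145 m
Difference: 0.247006 − 0.068145 = 0.178861 m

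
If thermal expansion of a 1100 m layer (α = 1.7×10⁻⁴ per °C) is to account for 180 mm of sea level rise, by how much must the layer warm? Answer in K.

ΔT = Δh/(αH) = 0.18 / (1.7×10⁻⁴ × 1100) ≈ 0.9626 K

ΔT ≈ 0.963 K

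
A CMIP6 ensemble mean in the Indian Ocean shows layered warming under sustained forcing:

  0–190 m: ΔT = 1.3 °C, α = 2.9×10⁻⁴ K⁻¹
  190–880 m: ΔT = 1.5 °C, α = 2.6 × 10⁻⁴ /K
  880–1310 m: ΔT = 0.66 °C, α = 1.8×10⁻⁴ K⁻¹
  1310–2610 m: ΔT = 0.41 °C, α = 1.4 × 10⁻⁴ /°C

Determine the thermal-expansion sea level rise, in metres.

about 0.466 m

190 × 1.3 × 2.9×10⁻⁴ = 0.07163 m
690 × 2.6×10⁻⁴ × 1.5 = 0.26910 m
1.8×10⁻⁴ × 0.66 × 430 = 0.051084 m
1300 × 0.41 × 1.4×10⁻⁴ = 0.07462 m
Δh = 0.07163 + 0.26910 + 0.051084 + 0.07462 = 0.466434 m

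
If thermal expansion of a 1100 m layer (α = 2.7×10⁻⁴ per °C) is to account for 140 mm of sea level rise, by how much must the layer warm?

0.471 K

ΔT = Δh/(αH) = 0.14 / (2.7×10⁻⁴ × 1100) ≈ 0.4714 K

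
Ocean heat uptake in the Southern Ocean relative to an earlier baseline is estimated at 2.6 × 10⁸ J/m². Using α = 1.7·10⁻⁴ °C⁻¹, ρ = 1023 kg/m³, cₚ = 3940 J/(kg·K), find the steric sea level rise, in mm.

Δh = αQ/(ρcₚ) = 1.7×10⁻⁴ × 2.6×10⁸ / (1023 × 3940) ≈ 0.010966 m

Δh ≈ 11.0 mm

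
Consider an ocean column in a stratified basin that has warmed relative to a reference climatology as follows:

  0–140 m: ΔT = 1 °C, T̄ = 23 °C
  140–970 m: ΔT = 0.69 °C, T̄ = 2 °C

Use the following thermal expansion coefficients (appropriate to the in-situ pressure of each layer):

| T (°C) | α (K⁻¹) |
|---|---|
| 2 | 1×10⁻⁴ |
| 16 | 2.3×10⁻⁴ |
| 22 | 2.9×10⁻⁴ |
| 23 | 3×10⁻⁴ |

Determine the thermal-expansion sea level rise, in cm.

9.93 cm of thermosteric rise

Layer 1 at 23 °C → α = 3×10⁻⁴ K⁻¹
Layer 2 at 2 °C → α = 1×10⁻⁴ K⁻¹
Layer 1: 140 × 1 × 3×10⁻⁴ = 0.04200 m
830 × 1×10⁻⁴ × 0.69 = 0.05727 m
Δh = 0.04200 + 0.05727 = 0.09927 m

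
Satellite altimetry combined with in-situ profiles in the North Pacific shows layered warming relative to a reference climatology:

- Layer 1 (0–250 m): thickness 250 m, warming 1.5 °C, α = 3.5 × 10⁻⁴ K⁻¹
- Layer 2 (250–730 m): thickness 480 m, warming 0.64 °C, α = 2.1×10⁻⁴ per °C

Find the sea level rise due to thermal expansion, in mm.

0–250 m: 1.5 × 3.5×10⁻⁴ × 250 = 0.13125 m
480 × 2.1×10⁻⁴ × 0.64 = 0.064512 m
Δh = 0.13125 + 0.064512 = 0.195762 m ≈ 196 mm

196 mm of thermosteric rise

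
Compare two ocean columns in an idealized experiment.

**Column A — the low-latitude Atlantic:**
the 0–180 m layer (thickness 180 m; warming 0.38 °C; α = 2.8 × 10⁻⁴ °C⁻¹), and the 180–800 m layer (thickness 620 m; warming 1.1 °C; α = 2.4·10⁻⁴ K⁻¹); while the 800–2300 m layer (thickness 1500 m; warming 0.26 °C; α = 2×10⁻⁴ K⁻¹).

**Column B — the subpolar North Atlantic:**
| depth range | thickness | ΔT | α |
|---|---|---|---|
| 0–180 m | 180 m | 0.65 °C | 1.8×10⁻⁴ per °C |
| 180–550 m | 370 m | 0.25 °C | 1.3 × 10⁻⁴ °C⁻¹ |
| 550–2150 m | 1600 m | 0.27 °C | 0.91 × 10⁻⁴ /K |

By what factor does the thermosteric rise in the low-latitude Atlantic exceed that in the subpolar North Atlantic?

3.60

A 0.38 × 2.8×10⁻⁴ × 180 = 0.019152 m
A 180–800 m: 620 × 2.4×10⁻⁴ × 1.1 = 0.16368 m
A 800–2300 m: 2×10⁻⁴ × 0.26 × 1500 = 0.07800 m
A total: 0.260832 m
B 0–180 m: 0.65 × 1.8×10⁻⁴ × 180 = 0.02106 m
B Layer 2: 0.25 × 1.3×10⁻⁴ × 370 = 0.012025 m
B 0.91×10⁻⁴ × 1600 × 0.27 = 0.039312 m
B total: 0.072397 m
Ratio: 0.260832 / 0.072397 ≈ 3.603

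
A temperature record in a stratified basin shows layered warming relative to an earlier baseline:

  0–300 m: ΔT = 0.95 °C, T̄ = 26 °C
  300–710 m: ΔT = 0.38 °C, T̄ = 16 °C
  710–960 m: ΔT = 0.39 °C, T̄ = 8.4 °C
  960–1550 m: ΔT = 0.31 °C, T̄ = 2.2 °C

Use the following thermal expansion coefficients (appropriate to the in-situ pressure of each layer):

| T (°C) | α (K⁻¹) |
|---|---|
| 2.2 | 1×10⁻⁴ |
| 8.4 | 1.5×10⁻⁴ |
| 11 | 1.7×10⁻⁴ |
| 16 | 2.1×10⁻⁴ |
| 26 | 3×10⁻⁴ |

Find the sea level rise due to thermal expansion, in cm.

Layer 1 at 26 °C → α = 3×10⁻⁴ K⁻¹
Layer 2 at 16 °C → α = 2.1×10⁻⁴ K⁻¹
Layer 3 at 8.4 °C → α = 1.5×10⁻⁴ K⁻¹
Layer 4 at 2.2 °C → α = 1×10⁻⁴ K⁻¹
Layer 1: 300 × 0.95 × 3×10⁻⁴ = 0.08550 m
0.38 × 410 × 2.1×10⁻⁴ = 0.032718 m
710–960 m: 0.39 × 1.5×10⁻⁴ × 250 = 0.014625 m
590 × 0.31 × 1×10⁻⁴ = 0.01829 m
Δh = 0.08550 + 0.032718 + 0.014625 + 0.01829 = 0.151133 m ≈ 15 cm

15 cm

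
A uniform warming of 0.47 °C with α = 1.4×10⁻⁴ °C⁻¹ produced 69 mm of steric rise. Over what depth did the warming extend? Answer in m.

H = Δh/(αΔT) = 0.069 / (1.4×10⁻⁴ × 0.47) ≈ 1049 m

H ≈ 1050 m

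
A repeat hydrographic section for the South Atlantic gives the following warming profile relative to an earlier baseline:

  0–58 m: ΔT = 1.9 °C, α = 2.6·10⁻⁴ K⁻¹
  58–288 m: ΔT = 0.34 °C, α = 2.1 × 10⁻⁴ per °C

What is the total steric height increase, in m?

0–58 m: 2.6×10⁻⁴ × 58 × 1.9 = 0.028652 m
58–288 m: 0.34 × 2.1×10⁻⁴ × 230 = 0.016422 m
Δh = 0.028652 + 0.016422 = 0.045074 m

0.0451 m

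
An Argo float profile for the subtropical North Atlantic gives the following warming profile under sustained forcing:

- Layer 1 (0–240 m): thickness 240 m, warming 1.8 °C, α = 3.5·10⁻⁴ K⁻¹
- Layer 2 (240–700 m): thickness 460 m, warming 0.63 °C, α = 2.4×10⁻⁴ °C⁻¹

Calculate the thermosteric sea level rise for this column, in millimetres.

240 × 3.5×10⁻⁴ × 1.8 = 0.15120 m
240–700 m: 2.4×10⁻⁴ × 0.63 × 460 = 0.069552 m
Δh = 0.15120 + 0.069552 = 0.220752 m ≈ 221 mm

about 221 mm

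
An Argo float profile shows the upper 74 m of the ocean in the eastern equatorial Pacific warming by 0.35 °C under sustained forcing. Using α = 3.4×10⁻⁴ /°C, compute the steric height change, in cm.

Δh = αΔT·H = 3.4×10⁻⁴ × 0.35 × 74 = 0.008806 m

Δh ≈ 0.881 cm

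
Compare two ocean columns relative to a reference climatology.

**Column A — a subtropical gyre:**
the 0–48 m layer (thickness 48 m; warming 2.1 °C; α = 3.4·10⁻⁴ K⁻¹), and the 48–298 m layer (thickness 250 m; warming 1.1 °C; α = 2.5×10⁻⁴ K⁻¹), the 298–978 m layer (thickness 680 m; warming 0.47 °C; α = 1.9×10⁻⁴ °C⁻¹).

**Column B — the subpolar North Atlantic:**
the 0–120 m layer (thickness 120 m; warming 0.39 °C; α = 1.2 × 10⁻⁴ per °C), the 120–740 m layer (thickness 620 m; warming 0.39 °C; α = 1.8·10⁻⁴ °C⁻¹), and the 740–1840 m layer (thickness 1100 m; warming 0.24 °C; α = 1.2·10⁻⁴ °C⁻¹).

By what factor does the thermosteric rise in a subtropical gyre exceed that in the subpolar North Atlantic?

A 48 × 2.1 × 3.4×10⁻⁴ = 0.034272 m
A 48–298 m: 2.5×10⁻⁴ × 250 × 1.1 = 0.06875 m
A 0.47 × 1.9×10⁻⁴ × 680 = 0.060724 m
A total: 0.163746 m
B Layer 1: 1.2×10⁻⁴ × 0.39 × 120 = 0.005616 m
B 120–740 m: 0.39 × 1.8×10⁻⁴ × 620 = 0.043524 m
B 1100 × 1.2×10⁻⁴ × 0.24 = 0.03168 m
B total: 0.08082 m
Ratio: 0.163746 / 0.08082 ≈ 2.026

2.03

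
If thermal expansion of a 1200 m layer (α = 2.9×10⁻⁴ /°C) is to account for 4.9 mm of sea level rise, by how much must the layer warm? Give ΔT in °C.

ΔT ≈ 0.014 °C

ΔT = Δh/(αH) = 0.0049 / (2.9×10⁻⁴ × 1200) ≈ 0.01408 °C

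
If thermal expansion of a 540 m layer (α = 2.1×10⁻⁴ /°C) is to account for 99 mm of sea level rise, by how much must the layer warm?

ΔT = Δh/(αH) = 0.099 / (2.1×10⁻⁴ × 540) ≈ 0.8730 °C

0.873 °C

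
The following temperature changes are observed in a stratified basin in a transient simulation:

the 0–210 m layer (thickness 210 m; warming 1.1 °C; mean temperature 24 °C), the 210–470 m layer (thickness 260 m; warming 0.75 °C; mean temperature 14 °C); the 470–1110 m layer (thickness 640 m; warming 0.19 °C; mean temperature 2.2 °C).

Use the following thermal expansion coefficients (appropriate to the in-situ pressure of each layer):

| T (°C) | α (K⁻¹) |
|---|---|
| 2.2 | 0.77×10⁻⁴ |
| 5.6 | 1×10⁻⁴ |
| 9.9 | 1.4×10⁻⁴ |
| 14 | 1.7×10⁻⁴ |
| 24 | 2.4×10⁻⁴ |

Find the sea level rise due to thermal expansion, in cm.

9.80 cm of thermosteric rise

Layer 1 at 24 °C → α = 2.4×10⁻⁴ K⁻¹
Layer 2 at 14 °C → α = 1.7×10⁻⁴ K⁻¹
Layer 3 at 2.2 °C → α = 0.77×10⁻⁴ K⁻¹
0–210 m: 2.4×10⁻⁴ × 210 × 1.1 = 0.05544 m
210–470 m: 0.75 × 1.7×10⁻⁴ × 260 = 0.03315 m
0.19 × 640 × 0.77×10⁻⁴ = 0.0093632 m
Δh = 0.05544 + 0.03315 + 0.0093632 = 0.0979532 m ≈ 9.80 cm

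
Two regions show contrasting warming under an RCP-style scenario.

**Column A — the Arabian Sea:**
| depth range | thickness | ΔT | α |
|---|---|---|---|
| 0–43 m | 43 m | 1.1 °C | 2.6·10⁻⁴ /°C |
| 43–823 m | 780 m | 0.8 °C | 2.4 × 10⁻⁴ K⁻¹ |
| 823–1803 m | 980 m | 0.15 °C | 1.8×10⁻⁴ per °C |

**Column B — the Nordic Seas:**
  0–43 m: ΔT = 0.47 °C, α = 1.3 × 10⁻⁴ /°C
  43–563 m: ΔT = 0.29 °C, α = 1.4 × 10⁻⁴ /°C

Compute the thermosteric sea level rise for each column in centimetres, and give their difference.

A 0–43 m: 2.6×10⁻⁴ × 43 × 1.1 = 0.012298 m
A 780 × 2.4×10⁻⁴ × 0.8 = 0.14976 m
A 1.8×10⁻⁴ × 0.15 × 980 = 0.02646 m
A total: 0.188518 m
B 0.47 × 1.3×10⁻⁴ × 43 = 0.0026273 m
B 43–563 m: 520 × 1.4×10⁻⁴ × 0.29 = 0.021112 m
B total: 0.0237393 m
Difference: 0.188518 − 0.0237393 = 0.1647787 m

Δh_A ≈ 18.9 cm, Δh_B ≈ 2.37 cm; difference ≈ 16.5 cm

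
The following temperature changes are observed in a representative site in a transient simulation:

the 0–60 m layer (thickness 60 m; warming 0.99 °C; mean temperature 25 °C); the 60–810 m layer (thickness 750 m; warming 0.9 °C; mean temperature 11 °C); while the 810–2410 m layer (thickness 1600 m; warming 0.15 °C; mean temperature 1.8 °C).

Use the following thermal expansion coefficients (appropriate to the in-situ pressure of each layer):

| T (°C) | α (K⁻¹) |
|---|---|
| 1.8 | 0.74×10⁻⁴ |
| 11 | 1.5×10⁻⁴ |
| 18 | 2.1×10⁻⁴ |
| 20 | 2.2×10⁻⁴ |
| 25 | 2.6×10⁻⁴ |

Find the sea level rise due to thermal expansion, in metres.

Layer 1 at 25 °C → α = 2.6×10⁻⁴ K⁻¹
Layer 2 at 11 °C → α = 1.5×10⁻⁴ K⁻¹
Layer 3 at 1.8 °C → α = 0.74×10⁻⁴ K⁻¹
60 × 2.6×10⁻⁴ × 0.99 = 0.015444 m
Layer 2: 0.9 × 1.5×10⁻⁴ × 750 = 0.10125 m
0.15 × 0.74×10⁻⁴ × 1600 = 0.01776 m
Δh = 0.015444 + 0.10125 + 0.01776 = 0.134454 m

0.134 m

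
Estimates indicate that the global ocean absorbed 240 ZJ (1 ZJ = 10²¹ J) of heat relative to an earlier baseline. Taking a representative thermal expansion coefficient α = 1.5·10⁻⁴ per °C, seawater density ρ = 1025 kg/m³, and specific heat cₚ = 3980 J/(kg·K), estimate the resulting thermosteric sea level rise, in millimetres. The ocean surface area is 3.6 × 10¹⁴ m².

Per unit area: Q = 240×10²¹ / (3.6×10¹⁴) ≈ 6.667×10⁸ J/m²
Δh = αQ/(ρcₚ) = 1.5×10⁻⁴ × 6.667×10⁸ / (1025 × 3980) ≈ 0.024514 m

24.5 mm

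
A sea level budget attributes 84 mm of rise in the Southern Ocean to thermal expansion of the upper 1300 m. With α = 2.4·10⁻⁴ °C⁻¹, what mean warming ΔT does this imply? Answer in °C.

ΔT = Δh/(αH) = 0.084 / (2.4×10⁻⁴ × 1300) ≈ 0.2692 °C

0.269 °C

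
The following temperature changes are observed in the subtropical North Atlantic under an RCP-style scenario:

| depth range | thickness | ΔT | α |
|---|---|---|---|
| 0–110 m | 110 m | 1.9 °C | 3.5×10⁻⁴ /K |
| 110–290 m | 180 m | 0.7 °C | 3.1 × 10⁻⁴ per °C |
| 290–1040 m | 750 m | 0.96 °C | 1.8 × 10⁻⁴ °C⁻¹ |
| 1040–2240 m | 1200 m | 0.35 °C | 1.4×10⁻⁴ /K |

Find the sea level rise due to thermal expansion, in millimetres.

0–110 m: 1.9 × 3.5×10⁻⁴ × 110 = 0.07315 m
Layer 2: 180 × 3.1×10⁻⁴ × 0.7 = 0.03906 m
Layer 3: 1.8×10⁻⁴ × 0.96 × 750 = 0.12960 m
1200 × 1.4×10⁻⁴ × 0.35 = 0.05880 m
Δh = 0.07315 + 0.03906 + 0.12960 + 0.05880 = 0.30061 m

Δh ≈ 300 mm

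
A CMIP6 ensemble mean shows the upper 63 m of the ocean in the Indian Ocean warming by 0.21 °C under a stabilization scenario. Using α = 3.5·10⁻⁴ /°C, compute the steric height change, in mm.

Δh ≈ 4.63 mm

Δh = αΔT·H = 3.5×10⁻⁴ × 0.21 × 63 = 0.0046305 m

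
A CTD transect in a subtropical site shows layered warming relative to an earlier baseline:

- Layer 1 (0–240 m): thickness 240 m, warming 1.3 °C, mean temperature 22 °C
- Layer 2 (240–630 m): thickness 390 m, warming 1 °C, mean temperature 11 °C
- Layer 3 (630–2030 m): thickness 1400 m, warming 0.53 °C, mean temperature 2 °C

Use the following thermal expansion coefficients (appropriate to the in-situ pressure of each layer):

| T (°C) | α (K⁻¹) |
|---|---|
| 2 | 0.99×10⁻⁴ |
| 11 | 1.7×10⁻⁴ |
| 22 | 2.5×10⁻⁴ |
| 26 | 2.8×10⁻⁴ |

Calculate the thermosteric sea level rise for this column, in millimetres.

Δh ≈ 218 mm

Layer 1 at 22 °C → α = 2.5×10⁻⁴ K⁻¹
Layer 2 at 11 °C → α = 1.7×10⁻⁴ K⁻¹
Layer 3 at 2 °C → α = 0.99×10⁻⁴ K⁻¹
240 × 1.3 × 2.5×10⁻⁴ = 0.07800 m
Layer 2: 1.7×10⁻⁴ × 390 × 1 = 0.06630 m
0.53 × 0.99×10⁻⁴ × 1400 = 0.073458 m
Δh = 0.07800 + 0.06630 + 0.073458 = 0.217758 m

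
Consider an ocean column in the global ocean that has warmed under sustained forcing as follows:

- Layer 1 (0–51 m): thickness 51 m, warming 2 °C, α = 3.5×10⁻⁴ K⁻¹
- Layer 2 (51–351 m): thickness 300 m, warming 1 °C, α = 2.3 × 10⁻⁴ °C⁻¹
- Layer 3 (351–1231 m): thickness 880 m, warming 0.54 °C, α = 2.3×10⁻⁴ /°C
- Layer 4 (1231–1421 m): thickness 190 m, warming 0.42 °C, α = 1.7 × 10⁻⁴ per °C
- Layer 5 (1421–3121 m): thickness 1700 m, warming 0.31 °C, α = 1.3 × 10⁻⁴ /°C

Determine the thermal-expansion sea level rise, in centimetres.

Δh = 29.6 cm

Layer 1: 51 × 3.5×10⁻⁴ × 2 = 0.03570 m
Layer 2: 1 × 300 × 2.3×10⁻⁴ = 0.06900 m
2.3×10⁻⁴ × 880 × 0.54 = 0.109296 m
1.7×10⁻⁴ × 0.42 × 190 = 0.013566 m
Layer 5: 1700 × 1.3×10⁻⁴ × 0.31 = 0.06851 m
Δh = 0.03570 + 0.06900 + 0.109296 + 0.013566 + 0.06851 = 0.296072 m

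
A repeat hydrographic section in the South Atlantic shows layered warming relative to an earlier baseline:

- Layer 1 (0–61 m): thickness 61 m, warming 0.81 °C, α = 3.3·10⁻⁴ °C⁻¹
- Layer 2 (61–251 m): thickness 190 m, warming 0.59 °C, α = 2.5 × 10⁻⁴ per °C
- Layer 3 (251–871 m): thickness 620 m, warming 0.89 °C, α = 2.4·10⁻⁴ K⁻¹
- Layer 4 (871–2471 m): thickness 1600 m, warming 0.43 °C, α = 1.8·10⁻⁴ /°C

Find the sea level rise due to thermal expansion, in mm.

0.81 × 61 × 3.3×10⁻⁴ = 0.0163053 m
Layer 2: 2.5×10⁻⁴ × 190 × 0.59 = 0.028025 m
Layer 3: 2.4×10⁻⁴ × 0.89 × 620 = 0.132432 m
0.43 × 1600 × 1.8×10⁻⁴ = 0.12384 m
Δh = 0.0163053 + 0.028025 + 0.132432 + 0.12384 = 0.3006023 m

301 mm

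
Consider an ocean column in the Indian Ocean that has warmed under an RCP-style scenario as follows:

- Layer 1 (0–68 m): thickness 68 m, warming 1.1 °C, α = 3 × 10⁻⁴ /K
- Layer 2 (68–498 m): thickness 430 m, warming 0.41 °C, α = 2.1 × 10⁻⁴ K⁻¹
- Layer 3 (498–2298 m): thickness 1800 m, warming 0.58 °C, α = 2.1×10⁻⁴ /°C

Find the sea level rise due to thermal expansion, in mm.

1.1 × 68 × 3×10⁻⁴ = 0.02244 m
2.1×10⁻⁴ × 430 × 0.41 = 0.037023 m
2.1×10⁻⁴ × 0.58 × 1800 = 0.21924 m
Δh = 0.02244 + 0.037023 + 0.21924 = 0.278703 m

279 mm of thermosteric rise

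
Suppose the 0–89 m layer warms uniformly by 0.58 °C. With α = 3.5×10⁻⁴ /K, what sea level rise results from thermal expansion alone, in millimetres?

Δh = αΔT·H = 3.5×10⁻⁴ × 0.58 × 89 = 0.018067 m

about 18.1 mm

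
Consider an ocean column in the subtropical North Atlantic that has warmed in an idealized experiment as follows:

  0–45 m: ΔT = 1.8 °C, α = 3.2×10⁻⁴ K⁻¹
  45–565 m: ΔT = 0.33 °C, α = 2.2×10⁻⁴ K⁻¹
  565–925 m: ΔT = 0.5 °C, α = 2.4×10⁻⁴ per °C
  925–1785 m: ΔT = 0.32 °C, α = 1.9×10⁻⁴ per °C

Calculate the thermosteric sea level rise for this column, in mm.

Δh ≈ 160 mm

Layer 1: 3.2×10⁻⁴ × 45 × 1.8 = 0.02592 m
Layer 2: 520 × 2.2×10⁻⁴ × 0.33 = 0.037752 m
565–925 m: 2.4×10⁻⁴ × 0.5 × 360 = 0.04320 m
Layer 4: 0.32 × 1.9×10⁻⁴ × 860 = 0.052288 m
Δh = 0.02592 + 0.037752 + 0.04320 + 0.052288 = 0.15916 m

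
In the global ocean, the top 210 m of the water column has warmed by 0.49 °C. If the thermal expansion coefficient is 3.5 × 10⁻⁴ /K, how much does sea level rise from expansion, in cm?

Δh = 3.60 cm

Δh = αΔT·H = 3.5×10⁻⁴ × 0.49 × 210 = 0.036015 m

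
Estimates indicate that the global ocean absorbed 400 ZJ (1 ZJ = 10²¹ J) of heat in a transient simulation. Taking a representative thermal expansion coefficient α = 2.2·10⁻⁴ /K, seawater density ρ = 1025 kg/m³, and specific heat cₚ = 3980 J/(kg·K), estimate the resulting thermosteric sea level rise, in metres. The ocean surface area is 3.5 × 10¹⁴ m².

0.0616 m

Per unit area: Q = 400×10²¹ / (3.5×10¹⁴) ≈ 1.143×10⁹ J/m²
Δh = αQ/(ρcₚ) = 2.2×10⁻⁴ × 1.143×10⁹ / (1025 × 3980) ≈ 0.06164 m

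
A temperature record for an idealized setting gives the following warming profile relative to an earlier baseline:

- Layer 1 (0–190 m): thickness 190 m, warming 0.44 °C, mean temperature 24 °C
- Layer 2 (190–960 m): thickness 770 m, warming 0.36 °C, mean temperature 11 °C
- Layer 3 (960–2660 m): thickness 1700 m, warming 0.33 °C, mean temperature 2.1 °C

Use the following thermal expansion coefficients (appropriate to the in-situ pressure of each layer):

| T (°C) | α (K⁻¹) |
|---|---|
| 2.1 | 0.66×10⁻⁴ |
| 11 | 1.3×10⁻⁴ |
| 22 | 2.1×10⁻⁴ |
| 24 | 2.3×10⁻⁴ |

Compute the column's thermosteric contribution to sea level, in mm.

Layer 1 at 24 °C → α = 2.3×10⁻⁴ K⁻¹
Layer 2 at 11 °C → α = 1.3×10⁻⁴ K⁻¹
Layer 3 at 2.1 °C → α = 0.66×10⁻⁴ K⁻¹
Layer 1: 2.3×10⁻⁴ × 190 × 0.44 = 0.019228 m
190–960 m: 0.36 × 770 × 1.3×10⁻⁴ = 0.036036 m
Layer 3: 0.33 × 0.66×10⁻⁴ × 1700 = 0.037026 m
Δh = 0.019228 + 0.036036 + 0.037026 = 0.09229 m

Δh = 92.3 mm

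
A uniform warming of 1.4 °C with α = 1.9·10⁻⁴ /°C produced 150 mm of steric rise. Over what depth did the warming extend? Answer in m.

H ≈ 560 m

H = Δh/(αΔT) = 0.15 / (1.9×10⁻⁴ × 1.4) ≈ 563.9 m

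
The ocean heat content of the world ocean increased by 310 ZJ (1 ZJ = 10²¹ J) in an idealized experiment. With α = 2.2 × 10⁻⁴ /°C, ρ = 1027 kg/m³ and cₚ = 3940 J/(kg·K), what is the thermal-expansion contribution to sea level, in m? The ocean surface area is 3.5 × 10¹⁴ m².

0.0482 m

Per unit area: Q = 310×10²¹ / (3.5×10¹⁴) ≈ 8.857×10⁸ J/m²
Δh = αQ/(ρcₚ) = 2.2×10⁻⁴ × 8.857×10⁸ / (1027 × 3940) ≈ 0.048155 m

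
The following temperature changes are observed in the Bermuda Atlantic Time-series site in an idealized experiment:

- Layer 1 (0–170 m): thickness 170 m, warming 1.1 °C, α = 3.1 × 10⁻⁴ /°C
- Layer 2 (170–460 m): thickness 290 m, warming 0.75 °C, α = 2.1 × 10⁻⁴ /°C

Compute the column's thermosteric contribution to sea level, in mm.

0–170 m: 1.1 × 3.1×10⁻⁴ × 170 = 0.05797 m
170–460 m: 2.1×10⁻⁴ × 290 × 0.75 = 0.045675 m
Δh = 0.05797 + 0.045675 = 0.103645 m

104 mm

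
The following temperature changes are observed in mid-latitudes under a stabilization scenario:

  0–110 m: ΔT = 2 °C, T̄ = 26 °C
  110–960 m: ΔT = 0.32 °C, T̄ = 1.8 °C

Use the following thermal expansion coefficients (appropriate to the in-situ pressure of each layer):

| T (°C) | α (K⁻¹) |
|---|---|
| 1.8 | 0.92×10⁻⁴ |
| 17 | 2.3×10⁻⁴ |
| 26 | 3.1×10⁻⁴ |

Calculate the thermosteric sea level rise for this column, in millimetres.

93 mm

Layer 1 at 26 °C → α = 3.1×10⁻⁴ K⁻¹
Layer 2 at 1.8 °C → α = 0.92×10⁻⁴ K⁻¹
3.1×10⁻⁴ × 2 × 110 = 0.06820 m
Layer 2: 850 × 0.32 × 0.92×10⁻⁴ = 0.025024 m
Δh = 0.06820 + 0.025024 = 0.093224 m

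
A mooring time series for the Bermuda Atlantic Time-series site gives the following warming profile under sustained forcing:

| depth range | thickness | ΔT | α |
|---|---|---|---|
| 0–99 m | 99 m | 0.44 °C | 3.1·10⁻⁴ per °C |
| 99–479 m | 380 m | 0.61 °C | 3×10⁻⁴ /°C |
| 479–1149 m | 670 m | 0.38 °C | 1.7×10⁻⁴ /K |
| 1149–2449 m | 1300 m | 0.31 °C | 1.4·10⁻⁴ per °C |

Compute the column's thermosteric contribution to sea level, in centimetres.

Δh = 18.3 cm

Layer 1: 0.44 × 3.1×10⁻⁴ × 99 = 0.0135036 m
0.61 × 380 × 3×10⁻⁴ = 0.06954 m
Layer 3: 1.7×10⁻⁴ × 670 × 0.38 = 0.043282 m
0.31 × 1300 × 1.4×10⁻⁴ = 0.05642 m
Δh = 0.0135036 + 0.06954 + 0.043282 + 0.05642 = 0.1827456 m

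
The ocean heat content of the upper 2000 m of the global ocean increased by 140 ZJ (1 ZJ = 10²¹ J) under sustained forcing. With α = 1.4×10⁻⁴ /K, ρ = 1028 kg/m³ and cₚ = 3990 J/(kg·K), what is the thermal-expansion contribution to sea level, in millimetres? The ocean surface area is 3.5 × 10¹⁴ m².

Per unit area: Q = 140×10²¹ / (3.5×10¹⁴) = 4×10⁸ J/m²
Δh = αQ/(ρcₚ) = 1.4×10⁻⁴ × 4×10⁸ / (1028 × 3990) ≈ 0.013653 m

about 13.7 mm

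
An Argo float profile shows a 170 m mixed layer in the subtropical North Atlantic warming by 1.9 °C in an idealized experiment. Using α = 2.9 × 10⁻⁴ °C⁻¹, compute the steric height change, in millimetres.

93.7 mm of thermosteric rise

Δh = αΔT·H = 2.9×10⁻⁴ × 1.9 × 170 = 0.09367 m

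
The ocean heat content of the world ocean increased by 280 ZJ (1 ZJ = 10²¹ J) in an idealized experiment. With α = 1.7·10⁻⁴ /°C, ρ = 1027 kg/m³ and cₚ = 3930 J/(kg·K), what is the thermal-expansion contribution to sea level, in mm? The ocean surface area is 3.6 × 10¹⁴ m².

33 mm of thermosteric rise

Per unit area: Q = 280×10²¹ / (3.6×10¹⁴) ≈ 7.778×10⁸ J/m²
Δh = αQ/(ρcₚ) = 1.7×10⁻⁴ × 7.778×10⁸ / (1027 × 3930) ≈ 0.032761 m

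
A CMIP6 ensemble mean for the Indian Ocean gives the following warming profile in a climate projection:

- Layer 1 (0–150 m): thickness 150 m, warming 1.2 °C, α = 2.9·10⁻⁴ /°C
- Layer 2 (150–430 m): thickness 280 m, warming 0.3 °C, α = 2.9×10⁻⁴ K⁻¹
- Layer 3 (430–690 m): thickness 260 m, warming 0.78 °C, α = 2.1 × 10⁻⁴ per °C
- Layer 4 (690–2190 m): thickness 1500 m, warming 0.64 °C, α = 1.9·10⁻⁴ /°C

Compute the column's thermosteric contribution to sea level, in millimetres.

300 mm

150 × 2.9×10⁻⁴ × 1.2 = 0.05220 m
150–430 m: 0.3 × 280 × 2.9×10⁻⁴ = 0.02436 m
Layer 3: 2.1×10⁻⁴ × 260 × 0.78 = 0.042588 m
690–2190 m: 1.9×10⁻⁴ × 0.64 × 1500 = 0.18240 m
Δh = 0.05220 + 0.02436 + 0.042588 + 0.18240 = 0.301548 m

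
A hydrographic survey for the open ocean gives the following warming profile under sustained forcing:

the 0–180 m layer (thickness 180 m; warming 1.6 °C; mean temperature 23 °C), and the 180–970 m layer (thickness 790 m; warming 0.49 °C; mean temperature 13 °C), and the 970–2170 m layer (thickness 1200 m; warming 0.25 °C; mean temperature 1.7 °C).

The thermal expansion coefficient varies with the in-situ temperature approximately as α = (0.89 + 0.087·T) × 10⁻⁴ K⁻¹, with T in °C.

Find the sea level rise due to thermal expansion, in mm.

Layer 1: α = (0.89 + 0.087×23)×10⁻⁴ = 2.891×10⁻⁴ K⁻¹
Layer 2: α = (0.89 + 0.087×13)×10⁻⁴ = 2.021×10⁻⁴ K⁻¹
Layer 3: α = (0.89 + 0.087×1.7)×10⁻⁴ = 1.0379×10⁻⁴ K⁻¹
1.6 × 2.891×10⁻⁴ × 180 = 0.0832608 m
180–970 m: 790 × 0.49 × 2.021×10⁻⁴ = 0.07823291 m
1200 × 0.25 × 1.0379×10⁻⁴ = 0.031137 m
Δh = 0.0832608 + 0.07823291 + 0.031137 = 0.19263071 m ≈ 190 mm

190 mm of thermosteric rise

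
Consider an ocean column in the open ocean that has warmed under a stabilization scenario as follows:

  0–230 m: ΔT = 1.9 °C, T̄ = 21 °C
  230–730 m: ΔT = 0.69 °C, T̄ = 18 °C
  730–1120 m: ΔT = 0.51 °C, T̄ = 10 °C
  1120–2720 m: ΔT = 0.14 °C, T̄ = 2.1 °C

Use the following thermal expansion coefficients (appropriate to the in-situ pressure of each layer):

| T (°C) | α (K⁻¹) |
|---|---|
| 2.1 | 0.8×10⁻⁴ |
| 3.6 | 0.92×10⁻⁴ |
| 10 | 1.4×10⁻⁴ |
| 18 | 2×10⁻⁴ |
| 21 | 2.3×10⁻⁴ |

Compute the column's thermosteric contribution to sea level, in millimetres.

Δh = 220 mm

Layer 1 at 21 °C → α = 2.3×10⁻⁴ K⁻¹
Layer 2 at 18 °C → α = 2×10⁻⁴ K⁻¹
Layer 3 at 10 °C → α = 1.4×10⁻⁴ K⁻¹
Layer 4 at 2.1 °C → α = 0.8×10⁻⁴ K⁻¹
0–230 m: 230 × 1.9 × 2.3×10⁻⁴ = 0.10051 m
500 × 2×10⁻⁴ × 0.69 = 0.06900 m
730–1120 m: 0.51 × 1.4×10⁻⁴ × 390 = 0.027846 m
1600 × 0.14 × 0.8×10⁻⁴ = 0.01792 m
Δh = 0.10051 + 0.06900 + 0.027846 + 0.01792 = 0.215276 m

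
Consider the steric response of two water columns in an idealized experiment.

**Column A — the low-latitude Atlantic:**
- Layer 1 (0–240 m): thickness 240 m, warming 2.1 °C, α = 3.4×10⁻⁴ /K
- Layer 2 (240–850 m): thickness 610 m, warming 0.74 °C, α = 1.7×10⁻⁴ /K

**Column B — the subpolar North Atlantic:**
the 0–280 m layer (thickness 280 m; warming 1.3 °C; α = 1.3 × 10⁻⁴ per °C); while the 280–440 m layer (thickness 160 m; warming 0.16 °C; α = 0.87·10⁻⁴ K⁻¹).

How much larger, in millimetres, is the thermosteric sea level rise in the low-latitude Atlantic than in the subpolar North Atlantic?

A 0–240 m: 3.4×10⁻⁴ × 240 × 2.1 = 0.17136 m
A 1.7×10⁻⁴ × 0.74 × 610 = 0.076738 m
A total: 0.248098 m
B Layer 1: 1.3×10⁻⁴ × 1.3 × 280 = 0.04732 m
B 280–440 m: 160 × 0.87×10⁻⁴ × 0.16 = 0.0022272 m
B total: 0.0495472 m
Difference: 0.248098 − 0.0495472 = 0.1985508 m

Δh_A − Δh_B ≈ 200 mm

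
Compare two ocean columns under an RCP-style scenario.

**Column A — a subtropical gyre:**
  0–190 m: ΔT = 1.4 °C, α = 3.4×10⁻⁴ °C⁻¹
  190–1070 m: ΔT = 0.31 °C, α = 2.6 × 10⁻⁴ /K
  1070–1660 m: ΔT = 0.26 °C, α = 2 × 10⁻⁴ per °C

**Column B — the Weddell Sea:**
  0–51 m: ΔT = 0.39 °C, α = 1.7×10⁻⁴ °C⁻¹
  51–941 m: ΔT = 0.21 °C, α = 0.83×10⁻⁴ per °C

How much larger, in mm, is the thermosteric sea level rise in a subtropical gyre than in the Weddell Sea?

Δh_A − Δh_B ≈ 173 mm

A Layer 1: 190 × 3.4×10⁻⁴ × 1.4 = 0.09044 m
A 190–1070 m: 880 × 0.31 × 2.6×10⁻⁴ = 0.070928 m
A 0.26 × 590 × 2×10⁻⁴ = 0.03068 m
A total: 0.192048 m
B 0–51 m: 51 × 1.7×10⁻⁴ × 0.39 = 0.0033813 m
B 890 × 0.21 × 0.83×10⁻⁴ = 0.0155127 m
B total: 0.018894 m
Difference: 0.192048 − 0.018894 = 0.173154 m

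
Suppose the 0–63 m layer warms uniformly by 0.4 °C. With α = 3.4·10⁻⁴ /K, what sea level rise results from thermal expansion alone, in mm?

Δh ≈ 8.57 mm

Δh = αΔT·H = 3.4×10⁻⁴ × 0.4 × 63 = 0.008568 m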